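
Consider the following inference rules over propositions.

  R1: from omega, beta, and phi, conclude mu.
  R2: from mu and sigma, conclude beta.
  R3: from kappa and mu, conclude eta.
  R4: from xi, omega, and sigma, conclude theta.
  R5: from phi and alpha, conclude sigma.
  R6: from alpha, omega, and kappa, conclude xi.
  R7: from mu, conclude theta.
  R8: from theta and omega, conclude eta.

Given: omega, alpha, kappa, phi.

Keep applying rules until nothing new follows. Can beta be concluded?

beta would need mu and sigma (R2), but mu is never established.

No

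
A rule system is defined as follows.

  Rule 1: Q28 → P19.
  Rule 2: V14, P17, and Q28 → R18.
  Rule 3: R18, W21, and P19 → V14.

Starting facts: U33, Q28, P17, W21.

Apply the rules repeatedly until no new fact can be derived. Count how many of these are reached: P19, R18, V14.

From Q28, Rule 1 gives P19.
P19: reached.
R18 would need V14, P17, and Q28 (Rule 2), but V14 is never established.
V14 would need R18, W21, and P19 (Rule 3), but R18 is never established.
Reached: P19 — 1 of the 3.

1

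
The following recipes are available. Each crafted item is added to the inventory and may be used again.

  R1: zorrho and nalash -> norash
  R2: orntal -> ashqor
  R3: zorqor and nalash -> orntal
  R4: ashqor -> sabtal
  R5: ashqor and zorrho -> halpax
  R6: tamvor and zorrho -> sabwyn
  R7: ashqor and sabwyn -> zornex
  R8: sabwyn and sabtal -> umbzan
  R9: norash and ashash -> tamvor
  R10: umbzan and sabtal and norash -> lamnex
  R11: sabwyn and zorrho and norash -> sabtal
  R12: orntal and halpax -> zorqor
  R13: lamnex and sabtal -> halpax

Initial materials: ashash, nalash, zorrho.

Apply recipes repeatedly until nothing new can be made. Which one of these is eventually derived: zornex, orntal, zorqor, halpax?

Using R1, zorrho and nalash make norash.
Using R9, norash and ashash make tamvor.
tamvor and zorrho -> sabwyn (R6).
sabwyn and zorrho and norash -> sabtal (R11).
sabwyn and sabtal -> umbzan (R8).
Using R10, umbzan, sabtal, and norash make lamnex.
Using R13, lamnex and sabtal make halpax.
zorqor would need orntal and halpax (R12), but orntal is never obtained. zornex would need ashqor and sabwyn (R7), but ashqor is never obtained. orntal would need zorqor and nalash (R3), but zorqor is never obtained.

halpax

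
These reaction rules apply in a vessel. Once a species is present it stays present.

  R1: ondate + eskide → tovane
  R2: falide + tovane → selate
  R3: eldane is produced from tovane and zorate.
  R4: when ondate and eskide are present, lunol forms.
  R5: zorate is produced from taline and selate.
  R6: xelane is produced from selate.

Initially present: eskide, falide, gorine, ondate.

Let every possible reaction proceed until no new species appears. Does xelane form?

ondate and eskide present → tovane forms (R1).
falide and tovane present → selate forms (R2).
selate present → xelane forms (R6).

Yes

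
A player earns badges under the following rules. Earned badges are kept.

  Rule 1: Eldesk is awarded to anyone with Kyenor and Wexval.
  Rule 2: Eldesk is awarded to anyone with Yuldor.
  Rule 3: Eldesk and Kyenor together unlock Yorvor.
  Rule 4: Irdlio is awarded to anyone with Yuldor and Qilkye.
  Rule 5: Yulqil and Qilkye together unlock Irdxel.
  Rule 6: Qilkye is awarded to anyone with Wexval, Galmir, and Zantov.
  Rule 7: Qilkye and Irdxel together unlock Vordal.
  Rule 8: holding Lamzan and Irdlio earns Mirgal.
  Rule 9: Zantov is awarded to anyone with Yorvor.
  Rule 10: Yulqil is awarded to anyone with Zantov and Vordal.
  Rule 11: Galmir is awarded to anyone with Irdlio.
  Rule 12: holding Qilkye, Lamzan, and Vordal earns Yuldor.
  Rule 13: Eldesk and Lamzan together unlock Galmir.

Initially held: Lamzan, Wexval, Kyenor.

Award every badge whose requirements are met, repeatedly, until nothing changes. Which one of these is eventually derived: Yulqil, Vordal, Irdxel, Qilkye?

Qilkye

With Kyenor and Wexval, Eldesk is earned (Rule 1).
With Eldesk and Kyenor, Yorvor is earned (Rule 3).
With Eldesk and Lamzan, Galmir is earned (Rule 13).
With Yorvor, Zantov is earned (Rule 9).
With Wexval, Galmir, and Zantov, Qilkye is earned (Rule 6).
Vordal would need Qilkye and Irdxel (Rule 7), but Irdxel is never earned. Yulqil would need Zantov and Vordal (Rule 10), but Vordal is never earned. Irdxel would need Yulqil and Qilkye (Rule 5), but Yulqil is never earned.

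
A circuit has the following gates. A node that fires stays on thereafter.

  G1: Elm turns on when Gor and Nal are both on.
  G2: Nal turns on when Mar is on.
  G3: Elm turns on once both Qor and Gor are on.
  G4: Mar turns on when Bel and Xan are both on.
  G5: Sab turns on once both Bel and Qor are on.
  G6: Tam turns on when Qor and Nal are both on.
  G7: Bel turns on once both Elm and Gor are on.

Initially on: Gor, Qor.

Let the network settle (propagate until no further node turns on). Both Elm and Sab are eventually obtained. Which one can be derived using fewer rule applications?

Elm

Elm: G3: Qor and Gor on → Elm on. [1 rule application]
Sab: G3: Qor and Gor on → Elm on. G7: Elm and Gor on → Bel on. Bel and Qor are on, so Sab turns on (G5). [3 rule applications]
Elm needs fewer.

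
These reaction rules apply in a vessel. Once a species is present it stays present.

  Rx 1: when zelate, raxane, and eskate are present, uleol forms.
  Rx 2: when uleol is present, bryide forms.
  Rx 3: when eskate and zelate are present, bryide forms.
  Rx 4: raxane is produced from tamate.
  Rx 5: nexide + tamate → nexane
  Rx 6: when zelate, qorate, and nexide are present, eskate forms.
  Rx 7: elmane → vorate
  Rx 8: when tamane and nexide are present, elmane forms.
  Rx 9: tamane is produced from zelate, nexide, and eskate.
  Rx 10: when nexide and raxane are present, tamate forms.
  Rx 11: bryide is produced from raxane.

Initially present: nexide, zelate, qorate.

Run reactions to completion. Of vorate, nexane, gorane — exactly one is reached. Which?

vorate

zelate, qorate, and nexide present → eskate forms (Rx 6).
zelate, nexide, and eskate present → tamane forms (Rx 9).
tamane and nexide present → elmane forms (Rx 8).
elmane present → vorate forms (Rx 7).
nexane would need nexide and tamate (Rx 5), but tamate never forms. No rule produces gorane, and it is not given.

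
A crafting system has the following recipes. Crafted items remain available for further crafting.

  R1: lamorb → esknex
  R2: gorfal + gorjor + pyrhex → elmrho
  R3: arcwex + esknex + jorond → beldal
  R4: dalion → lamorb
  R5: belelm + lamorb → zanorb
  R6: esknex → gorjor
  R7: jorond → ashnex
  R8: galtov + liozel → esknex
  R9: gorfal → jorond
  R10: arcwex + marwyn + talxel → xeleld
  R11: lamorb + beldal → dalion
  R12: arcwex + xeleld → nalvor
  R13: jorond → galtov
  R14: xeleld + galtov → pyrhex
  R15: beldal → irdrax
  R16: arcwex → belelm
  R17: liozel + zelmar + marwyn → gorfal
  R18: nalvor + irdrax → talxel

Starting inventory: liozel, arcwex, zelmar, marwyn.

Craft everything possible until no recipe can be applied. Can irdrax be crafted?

liozel + zelmar + marwyn → gorfal (R17).
Using R9, gorfal makes jorond.
jorond → galtov (R13).
galtov + liozel → esknex (R8).
arcwex + esknex + jorond → beldal (R3).
beldal → irdrax (R15).

Yes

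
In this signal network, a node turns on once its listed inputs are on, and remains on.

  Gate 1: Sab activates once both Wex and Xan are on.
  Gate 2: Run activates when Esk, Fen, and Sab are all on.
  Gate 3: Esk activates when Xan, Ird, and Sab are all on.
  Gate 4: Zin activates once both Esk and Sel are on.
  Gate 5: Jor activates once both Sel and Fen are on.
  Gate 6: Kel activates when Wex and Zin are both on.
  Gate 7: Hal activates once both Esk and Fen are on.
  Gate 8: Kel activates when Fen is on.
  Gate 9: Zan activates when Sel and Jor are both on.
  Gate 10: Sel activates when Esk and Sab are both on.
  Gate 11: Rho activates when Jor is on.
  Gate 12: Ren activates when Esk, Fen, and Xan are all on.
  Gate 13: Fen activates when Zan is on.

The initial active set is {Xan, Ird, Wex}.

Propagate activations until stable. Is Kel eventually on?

Wex and Xan are on, so Sab activates (Gate 1).
Gate 3: Xan, Ird, and Sab on → Esk on.
Esk and Sab are on, so Sel activates (Gate 10).
Gate 4: Esk and Sel on → Zin on.
Gate 6: Wex and Zin on → Kel on.

Yes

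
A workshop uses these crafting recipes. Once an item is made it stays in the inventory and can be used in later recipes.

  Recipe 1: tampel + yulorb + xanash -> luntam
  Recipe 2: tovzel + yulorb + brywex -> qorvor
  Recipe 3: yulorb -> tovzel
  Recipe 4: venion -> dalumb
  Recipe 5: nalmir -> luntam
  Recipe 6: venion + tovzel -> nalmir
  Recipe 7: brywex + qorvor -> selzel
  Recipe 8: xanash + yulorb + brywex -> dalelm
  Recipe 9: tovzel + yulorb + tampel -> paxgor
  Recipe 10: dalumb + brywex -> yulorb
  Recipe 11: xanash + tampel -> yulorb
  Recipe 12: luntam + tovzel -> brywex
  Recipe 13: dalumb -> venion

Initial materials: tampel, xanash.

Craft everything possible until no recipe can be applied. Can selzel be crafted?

Using Recipe 11, xanash and tampel make yulorb.
Using Recipe 3, yulorb makes tovzel.
tampel + yulorb + xanash -> luntam (Recipe 1).
Using Recipe 12, luntam and tovzel make brywex.
Using Recipe 2, tovzel, yulorb, and brywex make qorvor.
Using Recipe 7, brywex and qorvor make selzel.

Yes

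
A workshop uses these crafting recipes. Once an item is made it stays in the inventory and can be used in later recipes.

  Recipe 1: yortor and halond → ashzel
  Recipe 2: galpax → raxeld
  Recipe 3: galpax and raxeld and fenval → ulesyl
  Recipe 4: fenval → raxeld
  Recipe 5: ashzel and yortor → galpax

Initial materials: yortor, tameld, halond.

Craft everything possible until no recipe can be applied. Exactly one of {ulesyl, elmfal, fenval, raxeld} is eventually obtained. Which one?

yortor and halond → ashzel (Recipe 1).
ashzel and yortor → galpax (Recipe 5).
Using Recipe 2, galpax makes raxeld.
No rule produces fenval, and it is not given. No rule produces elmfal, and it is not given. ulesyl would need galpax, raxeld, and fenval (Recipe 3), but fenval is never obtained.

raxeld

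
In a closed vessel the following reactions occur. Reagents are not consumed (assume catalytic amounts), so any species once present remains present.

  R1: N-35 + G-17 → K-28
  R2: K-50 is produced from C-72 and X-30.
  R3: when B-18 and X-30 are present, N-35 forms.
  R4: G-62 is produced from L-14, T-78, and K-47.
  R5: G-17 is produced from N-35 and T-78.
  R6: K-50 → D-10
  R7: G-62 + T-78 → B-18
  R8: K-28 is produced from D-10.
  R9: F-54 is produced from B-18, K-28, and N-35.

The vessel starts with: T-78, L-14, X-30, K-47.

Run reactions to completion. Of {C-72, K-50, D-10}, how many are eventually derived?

0

No rule produces C-72, and it is not given.
K-50 would need C-72 and X-30 (R2), but C-72 never forms.
D-10 would need K-50 (R6), but K-50 never forms.
None of the 3 are reached.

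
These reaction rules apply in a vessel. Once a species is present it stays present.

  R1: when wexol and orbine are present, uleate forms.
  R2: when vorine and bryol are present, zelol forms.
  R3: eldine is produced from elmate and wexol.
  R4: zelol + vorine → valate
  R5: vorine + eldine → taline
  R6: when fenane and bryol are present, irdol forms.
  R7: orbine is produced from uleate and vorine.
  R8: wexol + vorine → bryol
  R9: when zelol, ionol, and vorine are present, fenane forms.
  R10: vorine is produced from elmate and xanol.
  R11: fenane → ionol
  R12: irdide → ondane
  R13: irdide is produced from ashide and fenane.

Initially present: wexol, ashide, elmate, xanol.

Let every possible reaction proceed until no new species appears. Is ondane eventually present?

ondane would need irdide (R12), but irdide never forms.

No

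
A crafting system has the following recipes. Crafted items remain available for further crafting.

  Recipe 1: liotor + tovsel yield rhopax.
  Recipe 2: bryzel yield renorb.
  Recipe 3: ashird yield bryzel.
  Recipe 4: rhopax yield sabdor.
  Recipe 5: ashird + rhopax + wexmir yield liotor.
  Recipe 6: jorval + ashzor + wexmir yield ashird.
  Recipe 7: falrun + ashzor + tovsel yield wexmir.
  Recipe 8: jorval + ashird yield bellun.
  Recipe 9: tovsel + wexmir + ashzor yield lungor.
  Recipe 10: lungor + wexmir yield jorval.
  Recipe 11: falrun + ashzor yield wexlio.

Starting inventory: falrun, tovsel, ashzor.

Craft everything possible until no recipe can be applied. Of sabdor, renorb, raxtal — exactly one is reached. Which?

renorb

falrun + ashzor + tovsel → wexmir (Recipe 7).
tovsel + wexmir + ashzor → lungor (Recipe 9).
Using Recipe 10, lungor and wexmir make jorval.
Using Recipe 6, jorval, ashzor, and wexmir make ashird.
ashird → bryzel (Recipe 3).
bryzel → renorb (Recipe 2).
No rule produces raxtal, and it is not given. sabdor would need rhopax (Recipe 4), but rhopax is never obtained.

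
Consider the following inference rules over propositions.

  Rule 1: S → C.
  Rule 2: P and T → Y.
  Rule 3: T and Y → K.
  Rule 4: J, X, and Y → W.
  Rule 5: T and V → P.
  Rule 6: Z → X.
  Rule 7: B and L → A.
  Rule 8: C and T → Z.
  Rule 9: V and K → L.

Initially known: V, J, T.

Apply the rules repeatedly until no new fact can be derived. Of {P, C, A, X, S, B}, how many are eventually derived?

1

From T and V, Rule 5 gives P.
P: reached.
C would need S (Rule 1), but S is never established.
A would need B and L (Rule 7), but B is never established.
X would need Z (Rule 6), but Z is never established.
No rule produces S, and it is not given.
No rule produces B, and it is not given.
Reached: P — 1 of the 6.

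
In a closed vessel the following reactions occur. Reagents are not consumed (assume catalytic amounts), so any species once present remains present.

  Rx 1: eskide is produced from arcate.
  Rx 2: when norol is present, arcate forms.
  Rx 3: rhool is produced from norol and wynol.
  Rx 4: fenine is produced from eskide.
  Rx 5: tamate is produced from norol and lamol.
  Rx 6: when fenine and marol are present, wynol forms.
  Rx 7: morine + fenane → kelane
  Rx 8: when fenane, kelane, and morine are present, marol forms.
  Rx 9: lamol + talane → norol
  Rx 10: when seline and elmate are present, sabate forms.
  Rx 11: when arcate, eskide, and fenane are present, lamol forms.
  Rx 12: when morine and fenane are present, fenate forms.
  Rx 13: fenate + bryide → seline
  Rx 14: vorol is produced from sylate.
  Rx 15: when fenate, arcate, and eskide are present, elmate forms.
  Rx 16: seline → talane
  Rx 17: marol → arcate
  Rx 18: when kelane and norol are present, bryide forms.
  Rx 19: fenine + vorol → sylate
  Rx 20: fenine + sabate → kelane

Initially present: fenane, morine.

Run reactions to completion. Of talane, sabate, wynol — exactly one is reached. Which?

morine and fenane present → kelane forms (Rx 7).
fenane, kelane, and morine present → marol forms (Rx 8).
marol present → arcate forms (Rx 17).
arcate present → eskide forms (Rx 1).
eskide present → fenine forms (Rx 4).
fenine and marol present → wynol forms (Rx 6).
sabate would need seline and elmate (Rx 10), but seline never forms. talane would need seline (Rx 16), but seline never forms.

wynol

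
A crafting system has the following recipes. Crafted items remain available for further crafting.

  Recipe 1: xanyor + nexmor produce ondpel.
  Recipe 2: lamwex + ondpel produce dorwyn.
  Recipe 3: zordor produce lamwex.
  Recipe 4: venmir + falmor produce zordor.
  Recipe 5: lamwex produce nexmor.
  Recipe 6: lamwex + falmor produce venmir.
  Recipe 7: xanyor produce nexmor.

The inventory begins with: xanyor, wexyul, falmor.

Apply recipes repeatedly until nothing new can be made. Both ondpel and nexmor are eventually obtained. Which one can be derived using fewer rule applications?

nexmor: Using Recipe 7, xanyor makes nexmor. [1 rule application]
ondpel: xanyor → nexmor (Recipe 7). Using Recipe 1, xanyor and nexmor make ondpel. [2 rule applications]
nexmor needs fewer.

nexmor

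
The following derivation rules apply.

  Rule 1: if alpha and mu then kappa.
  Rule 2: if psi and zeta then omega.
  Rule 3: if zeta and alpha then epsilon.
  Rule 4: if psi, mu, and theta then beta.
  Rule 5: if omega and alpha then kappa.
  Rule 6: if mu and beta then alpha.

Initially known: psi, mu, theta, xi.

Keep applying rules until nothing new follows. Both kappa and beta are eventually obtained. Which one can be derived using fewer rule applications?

beta

beta: psi, mu, and theta hold, so beta follows (Rule 4). [1 rule application]
kappa: psi, mu, and theta hold, so beta follows (Rule 4). mu and beta hold, so alpha follows (Rule 6). From alpha and mu, Rule 1 gives kappa. [3 rule applications]
beta needs fewer.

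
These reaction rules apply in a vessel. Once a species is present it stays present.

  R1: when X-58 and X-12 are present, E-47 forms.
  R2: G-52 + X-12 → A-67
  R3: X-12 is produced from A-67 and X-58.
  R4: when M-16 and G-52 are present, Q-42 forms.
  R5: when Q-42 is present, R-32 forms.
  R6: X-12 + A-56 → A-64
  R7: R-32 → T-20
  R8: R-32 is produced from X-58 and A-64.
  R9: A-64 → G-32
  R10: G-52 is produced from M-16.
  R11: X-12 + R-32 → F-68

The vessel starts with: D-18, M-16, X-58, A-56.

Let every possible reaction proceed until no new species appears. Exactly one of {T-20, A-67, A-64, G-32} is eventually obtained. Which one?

T-20

M-16 present → G-52 forms (R10).
M-16 and G-52 present → Q-42 forms (R4).
Q-42 present → R-32 forms (R5).
R-32 present → T-20 forms (R7).
G-32 would need A-64 (R9), but A-64 never forms. A-64 would need X-12 and A-56 (R6), but X-12 never forms. A-67 would need G-52 and X-12 (R2), but X-12 never forms.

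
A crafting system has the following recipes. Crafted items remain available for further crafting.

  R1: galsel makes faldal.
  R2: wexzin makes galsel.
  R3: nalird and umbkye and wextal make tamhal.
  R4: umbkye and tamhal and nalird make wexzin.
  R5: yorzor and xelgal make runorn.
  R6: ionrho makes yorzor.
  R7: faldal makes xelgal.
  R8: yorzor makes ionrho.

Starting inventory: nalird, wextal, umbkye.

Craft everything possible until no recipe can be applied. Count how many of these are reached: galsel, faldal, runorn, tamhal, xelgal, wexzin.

nalird and umbkye and wextal → tamhal (R3).
Using R4, umbkye, tamhal, and nalird make wexzin.
Using R2, wexzin makes galsel.
Using R1, galsel makes faldal.
faldal → xelgal (R7).
galsel: reached.
faldal: reached.
runorn would need yorzor and xelgal (R5), but yorzor is never obtained.
tamhal: reached.
xelgal: reached.
wexzin: reached.
Reached: galsel, faldal, tamhal, xelgal, and wexzin — 5 of the 6.

5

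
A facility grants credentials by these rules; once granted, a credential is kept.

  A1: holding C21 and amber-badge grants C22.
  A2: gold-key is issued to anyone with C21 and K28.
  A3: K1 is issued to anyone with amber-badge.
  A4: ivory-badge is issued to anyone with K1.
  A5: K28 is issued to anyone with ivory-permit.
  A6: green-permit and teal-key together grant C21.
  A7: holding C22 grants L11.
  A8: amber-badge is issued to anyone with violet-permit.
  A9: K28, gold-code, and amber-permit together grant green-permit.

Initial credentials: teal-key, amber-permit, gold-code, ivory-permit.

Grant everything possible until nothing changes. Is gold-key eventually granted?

Holding ivory-permit grants K28 (A5).
Holding K28, gold-code, and amber-permit grants green-permit (A9).
Holding green-permit and teal-key grants C21 (A6).
Holding C21 and K28 grants gold-key (A2).

Yes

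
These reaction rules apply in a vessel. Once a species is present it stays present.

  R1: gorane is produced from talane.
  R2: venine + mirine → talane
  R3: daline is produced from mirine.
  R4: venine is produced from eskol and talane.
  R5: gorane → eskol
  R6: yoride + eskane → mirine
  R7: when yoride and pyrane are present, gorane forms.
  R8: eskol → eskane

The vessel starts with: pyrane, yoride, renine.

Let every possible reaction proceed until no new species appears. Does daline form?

Yes

yoride and pyrane present → gorane forms (R7).
gorane present → eskol forms (R5).
eskol present → eskane forms (R8).
yoride and eskane present → mirine forms (R6).
mirine present → daline forms (R3).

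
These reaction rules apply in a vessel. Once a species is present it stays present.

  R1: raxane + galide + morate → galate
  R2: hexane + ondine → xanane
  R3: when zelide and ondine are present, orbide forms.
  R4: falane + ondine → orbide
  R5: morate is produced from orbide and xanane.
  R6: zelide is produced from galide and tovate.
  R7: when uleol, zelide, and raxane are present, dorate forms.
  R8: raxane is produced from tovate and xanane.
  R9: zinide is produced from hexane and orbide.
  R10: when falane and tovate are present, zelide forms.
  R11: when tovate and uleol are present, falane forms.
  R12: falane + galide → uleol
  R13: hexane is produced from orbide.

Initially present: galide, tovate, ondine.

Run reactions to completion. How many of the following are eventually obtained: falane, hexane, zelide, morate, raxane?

4

galide and tovate present → zelide forms (R6).
zelide and ondine present → orbide forms (R3).
orbide present → hexane forms (R13).
hexane and ondine present → xanane forms (R2).
tovate and xanane present → raxane forms (R8).
orbide and xanane present → morate forms (R5).
falane would need tovate and uleol (R11), but uleol never forms.
hexane: reached.
zelide: reached.
morate: reached.
raxane: reached.
Reached: hexane, zelide, morate, and raxane — 4 of the 5.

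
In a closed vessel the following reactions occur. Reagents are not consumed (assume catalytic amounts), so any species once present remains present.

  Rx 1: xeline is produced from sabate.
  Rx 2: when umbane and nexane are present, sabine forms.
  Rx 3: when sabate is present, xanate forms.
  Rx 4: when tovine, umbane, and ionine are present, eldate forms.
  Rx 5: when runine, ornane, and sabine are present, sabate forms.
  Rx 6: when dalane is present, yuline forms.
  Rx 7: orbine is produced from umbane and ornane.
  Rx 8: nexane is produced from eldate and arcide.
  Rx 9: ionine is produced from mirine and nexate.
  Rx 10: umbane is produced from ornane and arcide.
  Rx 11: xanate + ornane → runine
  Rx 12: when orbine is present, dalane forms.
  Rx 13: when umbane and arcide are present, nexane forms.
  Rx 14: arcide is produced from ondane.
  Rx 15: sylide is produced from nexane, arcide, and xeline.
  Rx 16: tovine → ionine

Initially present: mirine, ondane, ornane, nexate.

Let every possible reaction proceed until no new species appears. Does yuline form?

ondane present → arcide forms (Rx 14).
ornane and arcide present → umbane forms (Rx 10).
umbane and ornane present → orbine forms (Rx 7).
orbine present → dalane forms (Rx 12).
dalane present → yuline forms (Rx 6).

Yes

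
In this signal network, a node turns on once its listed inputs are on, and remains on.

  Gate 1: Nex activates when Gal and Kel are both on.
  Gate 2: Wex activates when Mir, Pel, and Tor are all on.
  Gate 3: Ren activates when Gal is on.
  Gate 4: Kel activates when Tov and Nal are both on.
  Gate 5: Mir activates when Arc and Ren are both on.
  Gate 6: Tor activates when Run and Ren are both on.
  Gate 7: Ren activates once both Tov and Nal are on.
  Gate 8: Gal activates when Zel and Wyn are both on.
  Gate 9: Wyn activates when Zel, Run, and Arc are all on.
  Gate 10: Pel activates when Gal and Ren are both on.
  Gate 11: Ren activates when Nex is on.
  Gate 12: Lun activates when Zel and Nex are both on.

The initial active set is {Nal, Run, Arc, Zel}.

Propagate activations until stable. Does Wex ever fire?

Gate 9: Zel, Run, and Arc on → Wyn on.
Gate 8: Zel and Wyn on → Gal on.
Gal is on, so Ren activates (Gate 3).
Gal and Ren are on, so Pel activates (Gate 10).
Arc and Ren are on, so Mir activates (Gate 5).
Run and Ren are on, so Tor activates (Gate 6).
Mir, Pel, and Tor are on, so Wex activates (Gate 2).

Yes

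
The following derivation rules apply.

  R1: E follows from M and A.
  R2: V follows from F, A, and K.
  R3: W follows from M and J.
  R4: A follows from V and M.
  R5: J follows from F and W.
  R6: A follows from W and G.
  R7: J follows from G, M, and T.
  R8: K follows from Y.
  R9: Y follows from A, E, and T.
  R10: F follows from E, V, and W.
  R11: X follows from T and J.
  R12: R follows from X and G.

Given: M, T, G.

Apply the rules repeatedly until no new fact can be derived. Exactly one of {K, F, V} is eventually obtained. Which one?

G, M, and T hold, so J follows (R7).
M and J hold, so W follows (R3).
W and G hold, so A follows (R6).
M and A hold, so E follows (R1).
A, E, and T hold, so Y follows (R9).
From Y, R8 gives K.
V would need F, A, and K (R2), but F is never established. F would need E, V, and W (R10), but V is never established.

K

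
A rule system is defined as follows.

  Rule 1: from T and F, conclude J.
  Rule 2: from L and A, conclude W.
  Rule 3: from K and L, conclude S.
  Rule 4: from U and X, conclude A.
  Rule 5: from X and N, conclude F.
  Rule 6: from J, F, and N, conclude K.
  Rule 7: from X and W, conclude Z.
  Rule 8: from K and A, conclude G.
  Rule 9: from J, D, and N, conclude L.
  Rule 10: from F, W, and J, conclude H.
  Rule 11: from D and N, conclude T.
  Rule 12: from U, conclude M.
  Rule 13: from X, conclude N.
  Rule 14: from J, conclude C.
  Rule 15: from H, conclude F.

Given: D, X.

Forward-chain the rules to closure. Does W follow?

No

W would need L and A (Rule 2), but A is never established.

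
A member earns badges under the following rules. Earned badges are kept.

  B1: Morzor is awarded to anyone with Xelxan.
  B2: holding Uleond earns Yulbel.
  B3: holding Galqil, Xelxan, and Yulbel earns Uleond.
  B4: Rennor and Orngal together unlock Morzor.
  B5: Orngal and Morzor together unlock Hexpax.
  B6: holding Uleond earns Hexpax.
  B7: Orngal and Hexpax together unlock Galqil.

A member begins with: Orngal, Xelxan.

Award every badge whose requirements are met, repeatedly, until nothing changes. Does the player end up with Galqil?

Yes

With Xelxan, Morzor is earned (B1).
With Orngal and Morzor, Hexpax is earned (B5).
With Orngal and Hexpax, Galqil is earned (B7).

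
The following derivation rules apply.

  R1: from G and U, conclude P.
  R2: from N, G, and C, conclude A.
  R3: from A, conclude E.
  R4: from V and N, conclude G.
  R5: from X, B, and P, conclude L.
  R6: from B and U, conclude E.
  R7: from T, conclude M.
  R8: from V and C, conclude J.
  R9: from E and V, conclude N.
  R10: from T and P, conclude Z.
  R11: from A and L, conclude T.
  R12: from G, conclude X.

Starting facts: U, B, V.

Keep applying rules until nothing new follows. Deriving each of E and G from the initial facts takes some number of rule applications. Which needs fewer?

E

E: B and U hold, so E follows (R6). [1 rule application]
G: B and U hold, so E follows (R6). From E and V, R9 gives N. V and N hold, so G follows (R4). [3 rule applications]
E needs fewer.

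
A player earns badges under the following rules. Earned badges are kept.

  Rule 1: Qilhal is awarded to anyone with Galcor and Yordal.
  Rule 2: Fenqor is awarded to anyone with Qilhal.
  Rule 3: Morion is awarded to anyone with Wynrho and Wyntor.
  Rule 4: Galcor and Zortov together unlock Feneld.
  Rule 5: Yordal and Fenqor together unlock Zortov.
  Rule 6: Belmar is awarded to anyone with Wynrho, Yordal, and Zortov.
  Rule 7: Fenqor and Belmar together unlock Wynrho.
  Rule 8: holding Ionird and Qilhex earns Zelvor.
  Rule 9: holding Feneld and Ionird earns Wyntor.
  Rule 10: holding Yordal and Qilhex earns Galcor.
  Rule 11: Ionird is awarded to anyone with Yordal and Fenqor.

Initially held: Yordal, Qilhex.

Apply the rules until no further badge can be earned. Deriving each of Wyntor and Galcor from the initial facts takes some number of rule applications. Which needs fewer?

Galcor

Galcor: With Yordal and Qilhex, Galcor is earned (Rule 10). [1 rule application]
Wyntor: With Yordal and Qilhex, Galcor is earned (Rule 10). With Galcor and Yordal, Qilhal is earned (Rule 1). With Qilhal, Fenqor is earned (Rule 2). With Yordal and Fenqor, Zortov is earned (Rule 5). With Yordal and Fenqor, Ionird is earned (Rule 11). With Galcor and Zortov, Feneld is earned (Rule 4). With Feneld and Ionird, Wyntor is earned (Rule 9). [7 rule applications]
Galcor needs fewer.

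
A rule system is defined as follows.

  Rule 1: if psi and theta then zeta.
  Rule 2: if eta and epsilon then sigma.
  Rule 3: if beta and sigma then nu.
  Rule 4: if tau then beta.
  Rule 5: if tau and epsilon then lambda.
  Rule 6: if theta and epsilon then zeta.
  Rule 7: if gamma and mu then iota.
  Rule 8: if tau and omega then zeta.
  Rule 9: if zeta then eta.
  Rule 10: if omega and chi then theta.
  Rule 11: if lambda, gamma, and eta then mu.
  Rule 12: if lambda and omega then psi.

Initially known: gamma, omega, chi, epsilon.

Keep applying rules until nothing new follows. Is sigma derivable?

Yes

From omega and chi, Rule 10 gives theta.
From theta and epsilon, Rule 6 gives zeta.
zeta holds, so eta follows (Rule 9).
eta and epsilon hold, so sigma follows (Rule 2).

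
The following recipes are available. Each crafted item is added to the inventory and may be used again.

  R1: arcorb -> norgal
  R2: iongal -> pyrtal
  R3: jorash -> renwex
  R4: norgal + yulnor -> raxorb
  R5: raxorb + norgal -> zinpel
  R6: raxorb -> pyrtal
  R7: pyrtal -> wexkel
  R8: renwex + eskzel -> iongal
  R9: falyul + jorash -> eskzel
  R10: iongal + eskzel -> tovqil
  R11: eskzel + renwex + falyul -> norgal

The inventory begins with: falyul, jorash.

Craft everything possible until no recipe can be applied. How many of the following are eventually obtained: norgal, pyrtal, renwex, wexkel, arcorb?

4

falyul + jorash -> eskzel (R9).
jorash -> renwex (R3).
Using R8, renwex and eskzel make iongal.
eskzel + renwex + falyul -> norgal (R11).
iongal -> pyrtal (R2).
pyrtal -> wexkel (R7).
norgal: reached.
pyrtal: reached.
renwex: reached.
wexkel: reached.
No rule produces arcorb, and it is not given.
Reached: norgal, pyrtal, renwex, and wexkel — 4 of the 5.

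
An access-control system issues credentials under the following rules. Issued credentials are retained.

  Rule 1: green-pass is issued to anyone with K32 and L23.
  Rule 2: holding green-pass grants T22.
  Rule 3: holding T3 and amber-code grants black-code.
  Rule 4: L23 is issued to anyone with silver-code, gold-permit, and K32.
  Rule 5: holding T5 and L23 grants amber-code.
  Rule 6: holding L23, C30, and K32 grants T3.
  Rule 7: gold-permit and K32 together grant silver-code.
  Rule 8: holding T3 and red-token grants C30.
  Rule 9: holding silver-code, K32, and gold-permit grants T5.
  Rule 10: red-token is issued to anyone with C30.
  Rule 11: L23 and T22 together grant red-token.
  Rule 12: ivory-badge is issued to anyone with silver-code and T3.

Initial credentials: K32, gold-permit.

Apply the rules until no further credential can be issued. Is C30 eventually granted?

No

C30 would need T3 and red-token (Rule 8), but T3 is never granted.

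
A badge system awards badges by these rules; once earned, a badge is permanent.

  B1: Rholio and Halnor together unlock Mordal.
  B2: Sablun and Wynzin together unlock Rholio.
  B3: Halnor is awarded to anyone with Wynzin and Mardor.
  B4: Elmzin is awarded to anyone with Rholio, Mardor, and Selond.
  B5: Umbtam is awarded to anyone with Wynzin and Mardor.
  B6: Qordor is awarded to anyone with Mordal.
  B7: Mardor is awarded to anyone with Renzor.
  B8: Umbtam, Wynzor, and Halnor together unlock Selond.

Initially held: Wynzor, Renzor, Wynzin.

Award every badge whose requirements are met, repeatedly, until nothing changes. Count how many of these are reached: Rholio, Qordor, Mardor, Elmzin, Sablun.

With Renzor, Mardor is earned (B7).
Rholio would need Sablun and Wynzin (B2), but Sablun is never earned.
Qordor would need Mordal (B6), but Mordal is never earned.
Mardor: reached.
Elmzin would need Rholio, Mardor, and Selond (B4), but Rholio is never earned.
No rule produces Sablun, and it is not given.
Reached: Mardor — 1 of the 5.

1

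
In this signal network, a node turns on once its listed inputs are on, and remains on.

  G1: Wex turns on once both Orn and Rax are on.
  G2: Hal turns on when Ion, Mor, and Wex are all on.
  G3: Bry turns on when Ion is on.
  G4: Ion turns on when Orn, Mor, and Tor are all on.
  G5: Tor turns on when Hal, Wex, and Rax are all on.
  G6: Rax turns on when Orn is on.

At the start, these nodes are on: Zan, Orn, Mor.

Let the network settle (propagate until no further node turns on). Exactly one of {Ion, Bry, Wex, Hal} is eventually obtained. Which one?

Orn is on, so Rax turns on (G6).
G1: Orn and Rax on → Wex on.
Ion would need Orn, Mor, and Tor (G4), but Tor never turns on. Hal would need Ion, Mor, and Wex (G2), but Ion never turns on. Bry would need Ion (G3), but Ion never turns on.

Wex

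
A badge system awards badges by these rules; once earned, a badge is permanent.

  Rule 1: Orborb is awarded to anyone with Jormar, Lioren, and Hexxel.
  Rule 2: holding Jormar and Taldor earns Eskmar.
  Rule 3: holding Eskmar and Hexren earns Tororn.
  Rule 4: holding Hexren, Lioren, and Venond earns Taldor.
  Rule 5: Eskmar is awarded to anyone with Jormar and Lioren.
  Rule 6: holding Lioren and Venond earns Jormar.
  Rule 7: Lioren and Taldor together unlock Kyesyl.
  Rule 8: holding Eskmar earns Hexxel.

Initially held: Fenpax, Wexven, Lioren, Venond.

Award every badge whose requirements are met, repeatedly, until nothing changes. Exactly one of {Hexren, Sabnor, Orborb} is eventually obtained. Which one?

With Lioren and Venond, Jormar is earned (Rule 6).
With Jormar and Lioren, Eskmar is earned (Rule 5).
With Eskmar, Hexxel is earned (Rule 8).
With Jormar, Lioren, and Hexxel, Orborb is earned (Rule 1).
No rule produces Sabnor, and it is not given. No rule produces Hexren, and it is not given.

Orborb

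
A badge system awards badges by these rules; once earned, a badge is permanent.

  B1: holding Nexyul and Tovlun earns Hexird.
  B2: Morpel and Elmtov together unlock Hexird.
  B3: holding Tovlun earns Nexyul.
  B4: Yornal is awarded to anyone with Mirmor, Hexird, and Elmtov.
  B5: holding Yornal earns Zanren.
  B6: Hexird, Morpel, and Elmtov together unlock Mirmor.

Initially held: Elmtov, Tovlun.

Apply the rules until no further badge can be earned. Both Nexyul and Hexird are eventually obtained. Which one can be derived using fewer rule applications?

Nexyul

Nexyul: With Tovlun, Nexyul is earned (B3). [1 rule application]
Hexird: With Tovlun, Nexyul is earned (B3). With Nexyul and Tovlun, Hexird is earned (B1). [2 rule applications]
Nexyul needs fewer.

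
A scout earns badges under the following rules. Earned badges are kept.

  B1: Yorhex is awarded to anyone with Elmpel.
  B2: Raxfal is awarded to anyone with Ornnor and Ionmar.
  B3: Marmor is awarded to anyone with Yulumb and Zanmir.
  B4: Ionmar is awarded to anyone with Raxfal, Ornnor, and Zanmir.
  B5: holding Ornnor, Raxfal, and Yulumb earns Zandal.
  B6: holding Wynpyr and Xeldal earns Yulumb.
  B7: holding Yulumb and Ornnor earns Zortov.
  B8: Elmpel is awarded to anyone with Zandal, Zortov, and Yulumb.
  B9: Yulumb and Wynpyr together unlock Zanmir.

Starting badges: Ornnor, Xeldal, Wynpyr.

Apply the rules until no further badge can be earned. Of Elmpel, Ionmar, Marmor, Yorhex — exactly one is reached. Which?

Marmor

With Wynpyr and Xeldal, Yulumb is earned (B6).
With Yulumb and Wynpyr, Zanmir is earned (B9).
With Yulumb and Zanmir, Marmor is earned (B3).
Yorhex would need Elmpel (B1), but Elmpel is never earned. Elmpel would need Zandal, Zortov, and Yulumb (B8), but Zandal is never earned. Ionmar would need Raxfal, Ornnor, and Zanmir (B4), but Raxfal is never earned.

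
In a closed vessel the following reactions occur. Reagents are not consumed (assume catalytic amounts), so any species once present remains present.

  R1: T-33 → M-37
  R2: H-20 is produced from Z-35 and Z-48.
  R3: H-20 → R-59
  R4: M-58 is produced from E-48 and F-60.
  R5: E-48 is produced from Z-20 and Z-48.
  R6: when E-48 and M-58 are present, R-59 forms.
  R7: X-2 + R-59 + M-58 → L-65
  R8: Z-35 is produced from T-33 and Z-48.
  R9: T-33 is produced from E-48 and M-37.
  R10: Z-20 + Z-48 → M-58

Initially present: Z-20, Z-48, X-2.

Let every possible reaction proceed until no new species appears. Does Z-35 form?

No

Z-35 would need T-33 and Z-48 (R8), but T-33 never forms.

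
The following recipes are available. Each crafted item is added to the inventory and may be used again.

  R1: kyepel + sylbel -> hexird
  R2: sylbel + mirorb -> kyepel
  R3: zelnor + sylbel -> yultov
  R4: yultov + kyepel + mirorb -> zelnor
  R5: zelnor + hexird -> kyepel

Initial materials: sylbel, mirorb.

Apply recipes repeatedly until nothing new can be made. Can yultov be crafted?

yultov would need zelnor and sylbel (R3), but zelnor is never obtained.

No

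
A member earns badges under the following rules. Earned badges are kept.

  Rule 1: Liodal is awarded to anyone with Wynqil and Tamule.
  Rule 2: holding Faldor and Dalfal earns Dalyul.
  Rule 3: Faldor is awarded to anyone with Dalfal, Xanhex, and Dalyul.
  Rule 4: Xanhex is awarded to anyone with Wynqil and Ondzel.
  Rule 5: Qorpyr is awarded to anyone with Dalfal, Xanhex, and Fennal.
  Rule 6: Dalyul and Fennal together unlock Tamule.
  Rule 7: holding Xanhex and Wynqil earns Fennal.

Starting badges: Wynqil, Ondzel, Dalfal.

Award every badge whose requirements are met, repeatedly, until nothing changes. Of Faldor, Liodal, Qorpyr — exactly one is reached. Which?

With Wynqil and Ondzel, Xanhex is earned (Rule 4).
With Xanhex and Wynqil, Fennal is earned (Rule 7).
With Dalfal, Xanhex, and Fennal, Qorpyr is earned (Rule 5).
Liodal would need Wynqil and Tamule (Rule 1), but Tamule is never earned. Faldor would need Dalfal, Xanhex, and Dalyul (Rule 3), but Dalyul is never earned.

Qorpyr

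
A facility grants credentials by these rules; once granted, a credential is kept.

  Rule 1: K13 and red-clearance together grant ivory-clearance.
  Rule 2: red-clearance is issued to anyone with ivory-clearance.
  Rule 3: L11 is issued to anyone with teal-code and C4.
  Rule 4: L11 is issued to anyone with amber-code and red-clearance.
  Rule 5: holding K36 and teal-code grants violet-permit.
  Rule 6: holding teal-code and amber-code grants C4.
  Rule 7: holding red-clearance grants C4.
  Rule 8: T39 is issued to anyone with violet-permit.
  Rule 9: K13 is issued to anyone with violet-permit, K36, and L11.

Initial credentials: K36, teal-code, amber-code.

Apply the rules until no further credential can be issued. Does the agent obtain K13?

Yes

Holding teal-code and amber-code grants C4 (Rule 6).
Holding K36 and teal-code grants violet-permit (Rule 5).
Holding teal-code and C4 grants L11 (Rule 3).
Holding violet-permit, K36, and L11 grants K13 (Rule 9).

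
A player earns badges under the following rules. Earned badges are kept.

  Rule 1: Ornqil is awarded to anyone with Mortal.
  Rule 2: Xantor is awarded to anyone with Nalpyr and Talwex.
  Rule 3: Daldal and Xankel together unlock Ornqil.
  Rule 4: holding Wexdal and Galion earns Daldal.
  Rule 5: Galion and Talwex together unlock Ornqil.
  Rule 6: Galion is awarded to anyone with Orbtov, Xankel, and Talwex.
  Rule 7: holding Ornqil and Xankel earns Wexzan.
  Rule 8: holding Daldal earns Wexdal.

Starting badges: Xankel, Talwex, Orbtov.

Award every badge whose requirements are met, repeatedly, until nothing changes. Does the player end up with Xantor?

Xantor would need Nalpyr and Talwex (Rule 2), but Nalpyr is never earned.

No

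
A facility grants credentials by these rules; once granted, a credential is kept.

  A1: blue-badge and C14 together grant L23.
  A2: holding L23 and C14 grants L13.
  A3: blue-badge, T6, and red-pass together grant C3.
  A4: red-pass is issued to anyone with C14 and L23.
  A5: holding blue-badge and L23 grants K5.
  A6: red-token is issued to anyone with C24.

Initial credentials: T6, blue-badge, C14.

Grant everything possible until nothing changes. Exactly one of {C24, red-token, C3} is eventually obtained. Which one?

C3

Holding blue-badge and C14 grants L23 (A1).
Holding C14 and L23 grants red-pass (A4).
Holding blue-badge, T6, and red-pass grants C3 (A3).
red-token would need C24 (A6), but C24 is never granted. No rule produces C24, and it is not given.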